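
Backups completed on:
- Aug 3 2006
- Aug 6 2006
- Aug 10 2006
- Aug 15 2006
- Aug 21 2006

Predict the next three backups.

Aug 28 2006, Sep 5 2006, Sep 14 2006

The spacing grows by 1 each time: 3, 4, 5, 6 days.
Next gap: 7 days. Aug 21 2006 + 7 days = Aug 28 2006.
Next gap: 8 days. Aug 28 2006 + 8 days = Sep 5 2006.
Next gap: 9 days. Sep 5 2006 + 9 days = Sep 14 2006.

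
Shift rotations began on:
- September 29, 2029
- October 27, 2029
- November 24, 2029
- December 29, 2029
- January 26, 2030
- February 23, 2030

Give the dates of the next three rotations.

These are Saturdays with 28, 28, 35, 28, 28-day gaps.
Each is the final Saturday of its month — September 29, 2029 is past the 28th, so '4th Saturday' doesn't fit.
March 2030 ends with Saturday March 30, 2030.
Last Saturday of April 2030: April 27, 2030.
Last Saturday of May 2030: May 25, 2030.

March 30, 2030; April 27, 2030; May 25, 2030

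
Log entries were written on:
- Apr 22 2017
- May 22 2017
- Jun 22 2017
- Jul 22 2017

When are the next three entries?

Each date is the 22nd; the gaps (30, 31, 30) track the month lengths.
The rule is the 22nd of each month.
August 2017: Aug 22 2017.
Next: September 2017 → Sep 22 2017.
Next: October 2017 → Oct 22 2017.

Aug 22 2017, Sep 22 2017, Oct 22 2017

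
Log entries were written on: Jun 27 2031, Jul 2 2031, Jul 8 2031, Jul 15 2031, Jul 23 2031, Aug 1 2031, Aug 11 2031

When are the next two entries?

The spacing grows by 1 each time: 5, 6, 7, 8, 9, 10 days.
Next gap: 11 days. Aug 11 2031 + 11 days = Aug 22 2031.
Next gap: 12 days. Aug 22 2031 + 12 days = Sep 3 2031.

Aug 22 2031, Sep 3 2031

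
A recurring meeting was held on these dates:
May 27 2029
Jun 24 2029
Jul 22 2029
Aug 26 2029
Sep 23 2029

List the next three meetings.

Oct 28 2029, Nov 25 2029, Dec 23 2029

All dates are Sundays, 28, 28, 35, 28 days apart.
Specifically, the 4th Sunday of each month.
October 2029 — 4th Sunday is Oct 28 2029.
4th Sunday of November 2029: Nov 25 2029.
December 2029 — 4th Sunday is Dec 23 2029.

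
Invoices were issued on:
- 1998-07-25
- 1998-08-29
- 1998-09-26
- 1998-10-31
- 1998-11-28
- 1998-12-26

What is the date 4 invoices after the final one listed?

Every date is a Saturday; gaps 35, 28, 35, 28, 28 days.
Each is the last Saturday of its month (at least one falls on the 29th or later, ruling out '4th Saturday').
January 1999 ends with Saturday 1999-01-30.
February 1999 ends with Saturday 1999-02-27.
Last Saturday of March 1999: 1999-03-27.
Last Saturday of April 1999: 1999-04-24.

1999-04-24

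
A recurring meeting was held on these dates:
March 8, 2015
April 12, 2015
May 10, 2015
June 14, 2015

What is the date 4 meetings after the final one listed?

October 11, 2015

These are Sundays at 28- or 35-day spacing (35, 28, 35).
The pattern: 2nd Sunday of the month.
July 2015 — 2nd Sunday is July 12, 2015.
2nd Sunday of August 2015: August 9, 2015.
2nd Sunday of September 2015: September 13, 2015.
2nd Sunday of October 2015: October 11, 2015.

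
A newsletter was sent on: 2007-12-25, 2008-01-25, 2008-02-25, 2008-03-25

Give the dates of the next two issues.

2008-04-25, 2008-05-25

Gaps: 31, 31, 29 days — not constant. Every event is on the 25th of the month.
Pattern: the 25th of each month.
Next: April 2008 → 2008-04-25.
May 2008: 2008-05-25.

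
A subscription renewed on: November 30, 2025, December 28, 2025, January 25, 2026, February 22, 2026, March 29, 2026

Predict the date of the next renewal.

These are Sundays with 28, 28, 28, 35-day gaps.
Each is the final Sunday of its month — November 30, 2025 is past the 28th, so '4th Sunday' doesn't fit.
April 2026 ends with Sunday April 26, 2026.

April 26, 2026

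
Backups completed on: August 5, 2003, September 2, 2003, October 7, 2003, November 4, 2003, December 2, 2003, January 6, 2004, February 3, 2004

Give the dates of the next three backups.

All dates are Tuesdays, 28, 35, 28, 28, 35, 28 days apart.
Specifically, the 1st Tuesday of each month.
1st Tuesday of March 2004: March 2, 2004.
1st Tuesday of April 2004: April 6, 2004.
May 2004 — 1st Tuesday is May 4, 2004.

March 2, 2004; April 6, 2004; May 4, 2004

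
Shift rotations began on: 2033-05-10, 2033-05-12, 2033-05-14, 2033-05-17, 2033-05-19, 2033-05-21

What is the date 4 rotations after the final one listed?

2033-05-31

Every event lands on a Tuesday or Thursday or Saturday (gaps cycle 2, 2, 3, 2, 2).
So the schedule is: every Tuesday, Thursday and Saturday.
Next Tuesday: 2033-05-24.
Next Thursday: 2033-05-26.
Next Saturday: 2033-05-28.
Next Tuesday: 2033-05-31.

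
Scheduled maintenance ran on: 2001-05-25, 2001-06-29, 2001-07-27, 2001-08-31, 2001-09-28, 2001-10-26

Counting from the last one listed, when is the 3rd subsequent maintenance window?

Every date is a Friday; gaps 35, 28, 35, 28, 28 days.
Each is the last Friday of its month (at least one falls on the 29th or later, ruling out '4th Friday').
Last Friday of November 2001: 2001-11-30.
Last Friday of December 2001: 2001-12-28.
Last Friday of January 2002: 2002-01-25.

2002-01-25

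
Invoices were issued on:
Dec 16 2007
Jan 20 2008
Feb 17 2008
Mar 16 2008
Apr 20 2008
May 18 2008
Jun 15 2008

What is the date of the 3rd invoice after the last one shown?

Sep 21 2008

All dates are Sundays, 35, 28, 28, 35, 28, 28 days apart.
Specifically, the 3rd Sunday of each month.
July 2008 — 3rd Sunday is Jul 20 2008.
August 2008 — 3rd Sunday is Aug 17 2008.
3rd Sunday of September 2008: Sep 21 2008.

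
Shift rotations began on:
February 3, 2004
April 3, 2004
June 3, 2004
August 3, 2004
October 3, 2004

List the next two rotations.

December 3, 2004; February 3, 2005

The day-of-month is always 3 (60, 61, 61, 61 days between events).
So this recurs on the 3rd of every 2 months.
Next: December 2004 → December 3, 2004.
February 2005: February 3, 2005.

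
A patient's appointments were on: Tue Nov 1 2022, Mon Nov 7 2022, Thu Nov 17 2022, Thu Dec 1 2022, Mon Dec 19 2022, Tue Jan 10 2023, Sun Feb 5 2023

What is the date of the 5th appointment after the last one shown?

Gaps: 6, 10, 14, 18, 22, 26 days — each gap is 4 larger than the previous one.
Next gap: 30 days. Sun Feb 5 2023 + 30 days = Tue Mar 7 2023.
Next gap: 34 days. Tue Mar 7 2023 + 34 days = Mon Apr 10 2023.
Next gap: 38 days. Mon Apr 10 2023 + 38 days = Thu May 18 2023.
Next gap: 42 days. Thu May 18 2023 + 42 days = Thu Jun 29 2023.
Next gap: 46 days. Thu Jun 29 2023 + 46 days = Mon Aug 14 2023.

Mon Aug 14 2023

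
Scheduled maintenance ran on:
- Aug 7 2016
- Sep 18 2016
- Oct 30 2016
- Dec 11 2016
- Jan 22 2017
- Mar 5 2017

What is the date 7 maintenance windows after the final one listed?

The spacing is 42, 42, 42, 42, 42 days — always 42 days.
Mar 5 2017 + 42 days = Apr 16 2017.
Apr 16 2017 + 42 days = May 28 2017.
May 28 2017 + 42 days = Jul 9 2017.
Jul 9 2017 + 42 days = Aug 20 2017.
Aug 20 2017 + 42 days = Oct 1 2017.
Oct 1 2017 + 42 days = Nov 12 2017.
Nov 12 2017 + 42 days = Dec 24 2017.

Dec 24 2017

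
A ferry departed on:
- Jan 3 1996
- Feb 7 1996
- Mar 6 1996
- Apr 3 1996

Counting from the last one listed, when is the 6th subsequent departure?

Gaps: 35, 28, 28 days — a mix of 28 and 35. Every date is a Wednesday.
Each is the 1st Wednesday of its month.
May 1996 — 1st Wednesday is May 1 1996.
June 1996 — 1st Wednesday is Jun 5 1996.
1st Wednesday of July 1996: Jul 3 1996.
August 1996 — 1st Wednesday is Aug 7 1996.
1st Wednesday of September 1996: Sep 4 1996.
October 1996 — 1st Wednesday is Oct 2 1996.

Oct 2 1996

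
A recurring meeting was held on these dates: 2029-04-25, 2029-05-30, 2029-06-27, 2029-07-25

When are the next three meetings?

These are Wednesdays with 35, 28, 28-day gaps.
Each is the final Wednesday of its month — 2029-05-30 is past the 28th, so '4th Wednesday' doesn't fit.
August 2029 ends with Wednesday 2029-08-29.
September 2029 ends with Wednesday 2029-09-26.
October 2029 ends with Wednesday 2029-10-31.

2029-08-29, 2029-09-26, 2029-10-31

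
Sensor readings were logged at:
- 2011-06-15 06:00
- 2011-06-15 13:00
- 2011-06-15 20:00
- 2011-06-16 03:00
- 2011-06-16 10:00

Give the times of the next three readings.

2011-06-16 17:00, 2011-06-17 00:00, 2011-06-17 07:00

Gaps: 7, 7, 7, 7 hours — each event is 7 hours after the previous one.
2011-06-16 10:00 + 7 h = 2011-06-16 17:00.
2011-06-16 17:00 + 7 h = 2011-06-17 00:00.
2011-06-17 00:00 + 7 h = 2011-06-17 07:00.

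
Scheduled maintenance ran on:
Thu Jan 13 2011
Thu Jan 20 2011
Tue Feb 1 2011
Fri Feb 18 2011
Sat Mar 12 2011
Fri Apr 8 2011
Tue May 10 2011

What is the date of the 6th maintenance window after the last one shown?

Fri Mar 2 2012

The spacing grows by 5 each time: 7, 12, 17, 22, 27, 32 days.
Next gap: 37 days. Tue May 10 2011 + 37 days = Thu Jun 16 2011.
Next gap: 42 days. Thu Jun 16 2011 + 42 days = Thu Jul 28 2011.
Next gap: 47 days. Thu Jul 28 2011 + 47 days = Tue Sep 13 2011.
Next gap: 52 days. Tue Sep 13 2011 + 52 days = Fri Nov 4 2011.
Next gap: 57 days. Fri Nov 4 2011 + 57 days = Sat Dec 31 2011.
Next gap: 62 days. Sat Dec 31 2011 + 62 days = Fri Mar 2 2012.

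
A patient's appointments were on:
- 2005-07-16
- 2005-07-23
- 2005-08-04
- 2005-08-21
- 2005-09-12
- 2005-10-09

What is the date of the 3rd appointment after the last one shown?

2006-01-28

Intervals are 7, 12, 17, 22, 27 days — an arithmetic progression with common difference 5.
Next gap: 32 days. 2005-10-09 + 32 days = 2005-11-10.
Next gap: 37 days. 2005-11-10 + 37 days = 2005-12-17.
Next gap: 42 days. 2005-12-17 + 42 days = 2006-01-28.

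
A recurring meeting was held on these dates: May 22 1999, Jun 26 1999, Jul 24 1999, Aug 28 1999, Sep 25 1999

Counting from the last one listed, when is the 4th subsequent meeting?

Gaps: 35, 28, 35, 28 days — a mix of 28 and 35. Every date is a Saturday.
Each is the 4th Saturday of its month.
4th Saturday of October 1999: Oct 23 1999.
November 1999 — 4th Saturday is Nov 27 1999.
December 1999 — 4th Saturday is Dec 25 1999.
4th Saturday of January 2000: Jan 22 2000.

Jan 22 2000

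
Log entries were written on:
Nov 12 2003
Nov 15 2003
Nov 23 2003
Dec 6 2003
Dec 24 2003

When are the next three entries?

Intervals are 3, 8, 13, 18 days — an arithmetic progression with common difference 5.
Next gap: 23 days. Dec 24 2003 + 23 days = Jan 16 2004.
Next gap: 28 days. Jan 16 2004 + 28 days = Feb 13 2004.
Next gap: 33 days. Feb 13 2004 + 33 days = Mar 17 2004.

Jan 16 2004, Feb 13 2004, Mar 17 2004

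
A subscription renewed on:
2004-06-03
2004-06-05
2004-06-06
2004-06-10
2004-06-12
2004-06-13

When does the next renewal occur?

The gap pattern 2, 1, 4, 2, 1 repeats every 3 events.
These are the Thursdays, Saturdays and Sundays of each week.
The following Thursday is 2004-06-17.

2004-06-17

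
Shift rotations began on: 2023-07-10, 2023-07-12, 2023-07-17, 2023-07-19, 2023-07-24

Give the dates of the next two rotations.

Every event lands on a Monday or Wednesday (gaps cycle 2, 5, 2, 5).
So the schedule is: every Monday and Wednesday.
The following Wednesday is 2023-07-26.
Next Monday: 2023-07-31.

2023-07-26, 2023-07-31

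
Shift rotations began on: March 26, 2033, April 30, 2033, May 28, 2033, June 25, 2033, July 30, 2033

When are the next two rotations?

These are Saturdays with 35, 28, 28, 35-day gaps.
Each is the final Saturday of its month — April 30, 2033 is past the 28th, so '4th Saturday' doesn't fit.
Last Saturday of August 2033: August 27, 2033.
Last Saturday of September 2033: September 24, 2033.

August 27, 2033; September 24, 2033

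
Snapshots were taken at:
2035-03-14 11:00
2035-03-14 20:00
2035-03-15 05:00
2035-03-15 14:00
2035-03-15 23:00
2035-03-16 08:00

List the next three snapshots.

Gaps: 9, 9, 9, 9, 9 hours — each event is 9 hours after the previous one.
2035-03-16 08:00 + 9 h = 2035-03-16 17:00.
2035-03-16 17:00 + 9 h = 2035-03-17 02:00.
2035-03-17 02:00 + 9 h = 2035-03-17 11:00.

2035-03-16 17:00, 2035-03-17 02:00, 2035-03-17 11:00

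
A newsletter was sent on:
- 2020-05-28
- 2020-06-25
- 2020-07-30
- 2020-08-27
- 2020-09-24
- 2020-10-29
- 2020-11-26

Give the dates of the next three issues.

These are Thursdays with 28, 35, 28, 28, 35, 28-day gaps.
Each is the final Thursday of its month — 2020-07-30 is past the 28th, so '4th Thursday' doesn't fit.
December 2020 ends with Thursday 2020-12-31.
Last Thursday of January 2021: 2021-01-28.
February 2021 ends with Thursday 2021-02-25.

2020-12-31, 2021-01-28, 2021-02-25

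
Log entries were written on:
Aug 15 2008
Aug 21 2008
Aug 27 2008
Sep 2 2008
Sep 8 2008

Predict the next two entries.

Sep 14 2008, Sep 20 2008

Every event comes 6 days after the last (6, 6, 6, 6).
Sep 8 2008 + 6 days = Sep 14 2008.
Sep 14 2008 + 6 days = Sep 20 2008.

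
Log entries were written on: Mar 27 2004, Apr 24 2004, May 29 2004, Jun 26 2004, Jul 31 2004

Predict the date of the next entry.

Aug 28 2004

These are Saturdays with 28, 35, 28, 35-day gaps.
Each is the final Saturday of its month — May 29 2004 is past the 28th, so '4th Saturday' doesn't fit.
Last Saturday of August 2004: Aug 28 2004.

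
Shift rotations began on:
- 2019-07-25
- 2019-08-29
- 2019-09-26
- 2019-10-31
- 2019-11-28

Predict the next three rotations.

These are Thursdays with 35, 28, 35, 28-day gaps.
Each is the final Thursday of its month — 2019-08-29 is past the 28th, so '4th Thursday' doesn't fit.
Last Thursday of December 2019: 2019-12-26.
Last Thursday of January 2020: 2020-01-30.
Last Thursday of February 2020: 2020-02-27.

2019-12-26, 2020-01-30, 2020-02-27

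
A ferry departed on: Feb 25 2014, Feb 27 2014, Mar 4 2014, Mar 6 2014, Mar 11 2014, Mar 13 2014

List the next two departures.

Mar 18 2014, Mar 20 2014

Every event lands on a Tuesday or Thursday (gaps cycle 2, 5, 2, 5, 2).
So the schedule is: every Tuesday and Thursday.
The following Tuesday is Mar 18 2014.
Next Thursday: Mar 20 2014.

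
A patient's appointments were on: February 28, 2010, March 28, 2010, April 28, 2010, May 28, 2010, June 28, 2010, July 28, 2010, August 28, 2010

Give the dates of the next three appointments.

September 28, 2010; October 28, 2010; November 28, 2010

The day-of-month is always 28 (28, 31, 30, 31, 30, 31 days between events).
So this recurs on the 28th of each month.
Next: September 2010 → September 28, 2010.
October 2010: October 28, 2010.
November 2010: November 28, 2010.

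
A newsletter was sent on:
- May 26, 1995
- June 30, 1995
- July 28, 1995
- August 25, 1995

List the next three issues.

All Fridays; the gaps (35, 28, 28) vary with month length.
This is the last Friday of each month.
September 1995 ends with Friday September 29, 1995.
Last Friday of October 1995: October 27, 1995.
November 1995 ends with Friday November 24, 1995.

September 29, 1995; October 27, 1995; November 24, 1995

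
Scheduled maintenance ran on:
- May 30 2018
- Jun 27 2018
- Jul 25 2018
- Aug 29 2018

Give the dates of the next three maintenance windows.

These are Wednesdays with 28, 28, 35-day gaps.
Each is the final Wednesday of its month — May 30 2018 is past the 28th, so '4th Wednesday' doesn't fit.
Last Wednesday of September 2018: Sep 26 2018.
Last Wednesday of October 2018: Oct 31 2018.
Last Wednesday of November 2018: Nov 28 2018.

Sep 26 2018, Oct 31 2018, Nov 28 2018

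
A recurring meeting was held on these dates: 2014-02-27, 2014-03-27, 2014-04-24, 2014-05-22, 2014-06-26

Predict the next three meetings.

2014-07-24, 2014-08-28, 2014-09-25

These are Thursdays at 28- or 35-day spacing (28, 28, 28, 35).
The pattern: 4th Thursday of the month.
4th Thursday of July 2014: 2014-07-24.
August 2014 — 4th Thursday is 2014-08-28.
September 2014 — 4th Thursday is 2014-09-25.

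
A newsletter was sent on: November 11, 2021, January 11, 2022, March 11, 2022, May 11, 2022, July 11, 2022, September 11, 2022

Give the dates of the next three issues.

November 11, 2022; January 11, 2023; March 11, 2023

Each date is the 11th; the gaps (61, 59, 61, 61, 62) track the month lengths.
The rule is the 11th of every 2 months.
November 2022: November 11, 2022.
Next: January 2023 → January 11, 2023.
March 2023: March 11, 2023.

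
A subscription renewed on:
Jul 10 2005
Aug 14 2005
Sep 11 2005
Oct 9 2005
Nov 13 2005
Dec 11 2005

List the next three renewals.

Gaps: 35, 28, 28, 35, 28 days — a mix of 28 and 35. Every date is a Sunday.
Each is the 2nd Sunday of its month.
2nd Sunday of January 2006: Jan 8 2006.
2nd Sunday of February 2006: Feb 12 2006.
March 2006 — 2nd Sunday is Mar 12 2006.

Jan 8 2006, Feb 12 2006, Mar 12 2006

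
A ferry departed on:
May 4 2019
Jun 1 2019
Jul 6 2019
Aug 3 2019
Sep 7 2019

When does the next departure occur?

These are Saturdays at 28- or 35-day spacing (28, 35, 28, 35).
The pattern: 1st Saturday of the month.
October 2019 — 1st Saturday is Oct 5 2019.

Oct 5 2019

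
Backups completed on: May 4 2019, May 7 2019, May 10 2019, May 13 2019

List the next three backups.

Gaps between consecutive events: 3, 3, 3 days — a constant 3-day interval.
May 13 2019 + 3 days = May 16 2019.
May 16 2019 + 3 days = May 19 2019.
May 19 2019 + 3 days = May 22 2019.

May 16 2019, May 19 2019, May 22 2019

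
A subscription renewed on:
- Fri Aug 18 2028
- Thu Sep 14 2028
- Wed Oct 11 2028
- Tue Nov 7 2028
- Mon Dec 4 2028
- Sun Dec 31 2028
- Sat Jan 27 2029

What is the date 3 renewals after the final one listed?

Gaps between consecutive events: 27, 27, 27, 27, 27, 27 days — a constant 27-day interval.
Sat Jan 27 2029 + 27 days = Fri Feb 23 2029.
Fri Feb 23 2029 + 27 days = Thu Mar 22 2029.
Thu Mar 22 2029 + 27 days = Wed Apr 18 2029.

Wed Apr 18 2029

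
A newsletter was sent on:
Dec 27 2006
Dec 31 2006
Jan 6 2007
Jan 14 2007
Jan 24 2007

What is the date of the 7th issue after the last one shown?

May 30 2007

Gaps: 4, 6, 8, 10 days — each gap is 2 larger than the previous one.
Next gap: 12 days. Jan 24 2007 + 12 days = Feb 5 2007.
Next gap: 14 days. Feb 5 2007 + 14 days = Feb 19 2007.
Next gap: 16 days. Feb 19 2007 + 16 days = Mar 7 2007.
Next gap: 18 days. Mar 7 2007 + 18 days = Mar 25 2007.
Next gap: 20 days. Mar 25 2007 + 20 days = Apr 14 2007.
Next gap: 22 days. Apr 14 2007 + 22 days = May 6 2007.
Next gap: 24 days. May 6 2007 + 24 days = May 30 2007.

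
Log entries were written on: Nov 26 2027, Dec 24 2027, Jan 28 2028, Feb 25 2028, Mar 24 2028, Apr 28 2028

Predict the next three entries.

May 26 2028, Jun 23 2028, Jul 28 2028

These are Fridays at 28- or 35-day spacing (28, 35, 28, 28, 35).
The pattern: 4th Friday of the month.
4th Friday of May 2028: May 26 2028.
June 2028 — 4th Friday is Jun 23 2028.
July 2028 — 4th Friday is Jul 28 2028.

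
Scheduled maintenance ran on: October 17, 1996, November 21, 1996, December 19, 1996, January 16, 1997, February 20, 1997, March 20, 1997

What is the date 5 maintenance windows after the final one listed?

August 21, 1997

These are Thursdays at 28- or 35-day spacing (35, 28, 28, 35, 28).
The pattern: 3rd Thursday of the month.
3rd Thursday of April 1997: April 17, 1997.
3rd Thursday of May 1997: May 15, 1997.
3rd Thursday of June 1997: June 19, 1997.
July 1997 — 3rd Thursday is July 17, 1997.
August 1997 — 3rd Thursday is August 21, 1997.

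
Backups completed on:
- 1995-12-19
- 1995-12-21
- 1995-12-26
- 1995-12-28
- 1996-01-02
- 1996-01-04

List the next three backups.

1996-01-09, 1996-01-11, 1996-01-16

Gaps: 2, 5, 2, 5, 2 days — not constant, but cyclic with period 2.
The events fall on every Tuesday and Thursday.
The following Tuesday is 1996-01-09.
The following Thursday is 1996-01-11.
Next Tuesday: 1996-01-16.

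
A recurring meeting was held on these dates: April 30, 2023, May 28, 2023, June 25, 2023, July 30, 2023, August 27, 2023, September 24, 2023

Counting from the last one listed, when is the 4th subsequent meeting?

All Sundays; the gaps (28, 28, 35, 28, 28) vary with month length.
This is the last Sunday of each month.
Last Sunday of October 2023: October 29, 2023.
November 2023 ends with Sunday November 26, 2023.
December 2023 ends with Sunday December 31, 2023.
Last Sunday of January 2024: January 28, 2024.

January 28, 2024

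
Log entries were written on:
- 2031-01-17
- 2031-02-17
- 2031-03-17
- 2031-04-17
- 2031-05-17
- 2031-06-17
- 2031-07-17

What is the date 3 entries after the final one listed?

2031-10-17

The day-of-month is always 17 (31, 28, 31, 30, 31, 30 days between events).
So this recurs on the 17th of each month.
Next: August 2031 → 2031-08-17.
Next: September 2031 → 2031-09-17.
October 2031: 2031-10-17.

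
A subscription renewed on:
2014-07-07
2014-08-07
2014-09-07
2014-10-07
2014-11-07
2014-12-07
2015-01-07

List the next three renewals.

2015-02-07, 2015-03-07, 2015-04-07

Gaps: 31, 31, 30, 31, 30, 31 days — not constant. Every event is on the 7th of the month.
Pattern: the 7th of each month.
February 2015: 2015-02-07.
Next: March 2015 → 2015-03-07.
Next: April 2015 → 2015-04-07.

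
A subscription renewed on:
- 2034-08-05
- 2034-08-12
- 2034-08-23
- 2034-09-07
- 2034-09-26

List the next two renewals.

The spacing grows by 4 each time: 7, 11, 15, 19 days.
Next gap: 23 days. 2034-09-26 + 23 days = 2034-10-19.
Next gap: 27 days. 2034-10-19 + 27 days = 2034-11-15.

2034-10-19, 2034-11-15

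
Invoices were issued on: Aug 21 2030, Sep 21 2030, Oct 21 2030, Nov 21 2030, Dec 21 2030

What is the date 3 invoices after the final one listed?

The day-of-month is always 21 (31, 30, 31, 30 days between events).
So this recurs on the 21st of each month.
Next: January 2031 → Jan 21 2031.
Next: February 2031 → Feb 21 2031.
March 2031: Mar 21 2031.

Mar 21 2031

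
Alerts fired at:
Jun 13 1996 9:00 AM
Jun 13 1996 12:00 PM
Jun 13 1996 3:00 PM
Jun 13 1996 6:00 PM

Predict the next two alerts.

Jun 13 1996 9:00 PM, Jun 14 1996 12:00 AM

Spacing: 3, 3, 3 h — constant 3 h.
Jun 13 1996 6:00 PM + 3 h = Jun 13 1996 9:00 PM.
Jun 13 1996 9:00 PM + 3 h = Jun 14 1996 12:00 AM.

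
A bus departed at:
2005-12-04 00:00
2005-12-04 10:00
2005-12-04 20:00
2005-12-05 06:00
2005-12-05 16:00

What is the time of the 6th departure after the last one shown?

2005-12-08 04:00

The interval is a steady 10 hours (10, 10, 10, 10).
2005-12-05 16:00 + 10 h = 2005-12-06 02:00.
2005-12-06 02:00 + 10 h = 2005-12-06 12:00.
2005-12-06 12:00 + 10 h = 2005-12-06 22:00.
2005-12-06 22:00 + 10 h = 2005-12-07 08:00.
2005-12-07 08:00 + 10 h = 2005-12-07 18:00.
2005-12-07 18:00 + 10 h = 2005-12-08 04:00.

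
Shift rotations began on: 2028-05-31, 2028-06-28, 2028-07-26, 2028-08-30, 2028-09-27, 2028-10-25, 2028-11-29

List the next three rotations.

These are Wednesdays with 28, 28, 35, 28, 28, 35-day gaps.
Each is the final Wednesday of its month — 2028-05-31 is past the 28th, so '4th Wednesday' doesn't fit.
Last Wednesday of December 2028: 2028-12-27.
January 2029 ends with Wednesday 2029-01-31.
February 2029 ends with Wednesday 2029-02-28.

2028-12-27, 2029-01-31, 2029-02-28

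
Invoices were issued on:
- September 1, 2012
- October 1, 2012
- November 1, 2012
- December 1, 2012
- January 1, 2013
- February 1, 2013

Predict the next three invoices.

The day-of-month is always 1 (30, 31, 30, 31, 31 days between events).
So this recurs on the 1st of each month.
Next: March 2013 → March 1, 2013.
Next: April 2013 → April 1, 2013.
May 2013: May 1, 2013.

March 1, 2013; April 1, 2013; May 1, 2013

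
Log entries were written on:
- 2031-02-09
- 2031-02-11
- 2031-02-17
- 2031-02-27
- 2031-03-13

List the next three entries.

2031-03-31, 2031-04-22, 2031-05-18

Intervals are 2, 6, 10, 14 days — an arithmetic progression with common difference 4.
Next gap: 18 days. 2031-03-13 + 18 days = 2031-03-31.
Next gap: 22 days. 2031-03-31 + 22 days = 2031-04-22.
Next gap: 26 days. 2031-04-22 + 26 days = 2031-05-18.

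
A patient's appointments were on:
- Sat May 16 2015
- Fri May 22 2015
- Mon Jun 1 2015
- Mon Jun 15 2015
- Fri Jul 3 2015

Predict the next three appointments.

Sat Jul 25 2015, Thu Aug 20 2015, Sat Sep 19 2015

The spacing grows by 4 each time: 6, 10, 14, 18 days.
Next gap: 22 days. Fri Jul 3 2015 + 22 days = Sat Jul 25 2015.
Next gap: 26 days. Sat Jul 25 2015 + 26 days = Thu Aug 20 2015.
Next gap: 30 days. Thu Aug 20 2015 + 30 days = Sat Sep 19 2015.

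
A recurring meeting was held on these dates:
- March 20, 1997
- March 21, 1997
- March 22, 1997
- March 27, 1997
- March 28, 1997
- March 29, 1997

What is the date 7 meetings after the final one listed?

Every event lands on a Thursday or Friday or Saturday (gaps cycle 1, 1, 5, 1, 1).
So the schedule is: every Thursday, Friday and Saturday.
The following Thursday is April 3, 1997.
The following Friday is April 4, 1997.
Next Saturday: April 5, 1997.
Next Thursday: April 10, 1997.
The following Friday is April 11, 1997.
Next Saturday: April 12, 1997.
The following Thursday is April 17, 1997.

April 17, 1997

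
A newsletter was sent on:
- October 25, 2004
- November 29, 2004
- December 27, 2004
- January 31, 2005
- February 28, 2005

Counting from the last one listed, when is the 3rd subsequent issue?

May 30, 2005

Every date is a Monday; gaps 35, 28, 35, 28 days.
Each is the last Monday of its month (at least one falls on the 29th or later, ruling out '4th Monday').
March 2005 ends with Monday March 28, 2005.
Last Monday of April 2005: April 25, 2005.
May 2005 ends with Monday May 30, 2005.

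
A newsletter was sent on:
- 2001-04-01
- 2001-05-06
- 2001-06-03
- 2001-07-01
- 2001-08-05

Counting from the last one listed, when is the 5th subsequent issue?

Gaps: 35, 28, 28, 35 days — a mix of 28 and 35. Every date is a Sunday.
Each is the 1st Sunday of its month.
1st Sunday of September 2001: 2001-09-02.
1st Sunday of October 2001: 2001-10-07.
November 2001 — 1st Sunday is 2001-11-04.
1st Sunday of December 2001: 2001-12-02.
1st Sunday of January 2002: 2002-01-06.

2002-01-06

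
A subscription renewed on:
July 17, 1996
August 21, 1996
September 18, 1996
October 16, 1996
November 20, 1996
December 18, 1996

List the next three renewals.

January 15, 1997; February 19, 1997; March 19, 1997

These are Wednesdays at 28- or 35-day spacing (35, 28, 28, 35, 28).
The pattern: 3rd Wednesday of the month.
January 1997 — 3rd Wednesday is January 15, 1997.
February 1997 — 3rd Wednesday is February 19, 1997.
March 1997 — 3rd Wednesday is March 19, 1997.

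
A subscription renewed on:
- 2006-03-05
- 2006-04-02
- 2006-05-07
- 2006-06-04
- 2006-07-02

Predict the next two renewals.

2006-08-06, 2006-09-03

Gaps: 28, 35, 28, 28 days — a mix of 28 and 35. Every date is a Sunday.
Each is the 1st Sunday of its month.
August 2006 — 1st Sunday is 2006-08-06.
1st Sunday of September 2006: 2006-09-03.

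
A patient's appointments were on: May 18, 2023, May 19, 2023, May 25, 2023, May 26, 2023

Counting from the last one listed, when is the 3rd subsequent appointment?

June 8, 2023

The gap pattern 1, 6, 1 repeats every 2 events.
These are the Thursdays and Fridays of each week.
Next Thursday: June 1, 2023.
Next Friday: June 2, 2023.
The following Thursday is June 8, 2023.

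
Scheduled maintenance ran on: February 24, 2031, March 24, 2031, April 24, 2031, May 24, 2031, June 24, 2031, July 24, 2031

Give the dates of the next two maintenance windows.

The day-of-month is always 24 (28, 31, 30, 31, 30 days between events).
So this recurs on the 24th of each month.
August 2031: August 24, 2031.
Next: September 2031 → September 24, 2031.

August 24, 2031; September 24, 2031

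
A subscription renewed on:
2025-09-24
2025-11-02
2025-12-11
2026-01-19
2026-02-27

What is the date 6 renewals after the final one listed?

2026-10-19

Gaps between consecutive events: 39, 39, 39, 39 days — a constant 39-day interval.
2026-02-27 + 39 days = 2026-04-07.
2026-04-07 + 39 days = 2026-05-16.
2026-05-16 + 39 days = 2026-06-24.
2026-06-24 + 39 days = 2026-08-02.
2026-08-02 + 39 days = 2026-09-10.
2026-09-10 + 39 days = 2026-10-19.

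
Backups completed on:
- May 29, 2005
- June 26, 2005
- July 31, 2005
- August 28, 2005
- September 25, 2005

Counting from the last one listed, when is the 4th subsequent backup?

January 29, 2006

These are Sundays with 28, 35, 28, 28-day gaps.
Each is the final Sunday of its month — May 29, 2005 is past the 28th, so '4th Sunday' doesn't fit.
Last Sunday of October 2005: October 30, 2005.
November 2005 ends with Sunday November 27, 2005.
December 2005 ends with Sunday December 25, 2005.
Last Sunday of January 2006: January 29, 2006.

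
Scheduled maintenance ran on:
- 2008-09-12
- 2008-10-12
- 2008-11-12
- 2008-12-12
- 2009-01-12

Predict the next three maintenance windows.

The day-of-month is always 12 (30, 31, 30, 31 days between events).
So this recurs on the 12th of each month.
February 2009: 2009-02-12.
March 2009: 2009-03-12.
April 2009: 2009-04-12.

2009-02-12, 2009-03-12, 2009-04-12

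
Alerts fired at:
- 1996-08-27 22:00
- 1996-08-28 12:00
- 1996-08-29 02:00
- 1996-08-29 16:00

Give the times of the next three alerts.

1996-08-30 06:00, 1996-08-30 20:00, 1996-08-31 10:00

Gaps: 14, 14, 14 hours — each event is 14 hours after the previous one.
1996-08-29 16:00 + 14 h = 1996-08-30 06:00.
1996-08-30 06:00 + 14 h = 1996-08-30 20:00.
1996-08-30 20:00 + 14 h = 1996-08-31 10:00.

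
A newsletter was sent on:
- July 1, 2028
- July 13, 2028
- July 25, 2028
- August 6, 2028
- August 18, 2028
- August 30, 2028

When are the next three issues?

Gaps between consecutive events: 12, 12, 12, 12, 12 days — a constant 12-day interval.
August 30, 2028 + 12 days = September 11, 2028.
September 11, 2028 + 12 days = September 23, 2028.
September 23, 2028 + 12 days = October 5, 2028.

September 11, 2028; September 23, 2028; October 5, 2028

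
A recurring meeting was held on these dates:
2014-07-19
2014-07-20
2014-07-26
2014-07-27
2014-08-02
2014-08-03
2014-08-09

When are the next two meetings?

2014-08-10, 2014-08-16

The gap pattern 1, 6, 1, 6, 1, 6 repeats every 2 events.
These are the Saturdays and Sundays of each week.
Next Sunday: 2014-08-10.
The following Saturday is 2014-08-16.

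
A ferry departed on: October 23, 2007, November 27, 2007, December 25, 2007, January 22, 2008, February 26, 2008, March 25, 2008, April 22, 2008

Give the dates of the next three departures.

These are Tuesdays at 28- or 35-day spacing (35, 28, 28, 35, 28, 28).
The pattern: 4th Tuesday of the month.
May 2008 — 4th Tuesday is May 27, 2008.
June 2008 — 4th Tuesday is June 24, 2008.
4th Tuesday of July 2008: July 22, 2008.

May 27, 2008; June 24, 2008; July 22, 2008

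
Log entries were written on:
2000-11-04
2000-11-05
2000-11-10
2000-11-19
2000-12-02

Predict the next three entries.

2000-12-19, 2001-01-09, 2001-02-03

The spacing grows by 4 each time: 1, 5, 9, 13 days.
Next gap: 17 days. 2000-12-02 + 17 days = 2000-12-19.
Next gap: 21 days. 2000-12-19 + 21 days = 2001-01-09.
Next gap: 25 days. 2001-01-09 + 25 days = 2001-02-03.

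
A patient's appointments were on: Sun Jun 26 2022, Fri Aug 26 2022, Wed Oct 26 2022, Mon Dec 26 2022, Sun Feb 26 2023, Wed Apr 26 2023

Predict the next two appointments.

Gaps: 61, 61, 61, 62, 59 days — not constant. Every event is on the 26th of the month.
Pattern: the 26th of every 2 months.
Next: June 2023 → Mon Jun 26 2023.
Next: August 2023 → Sat Aug 26 2023.

Mon Jun 26 2023, Sat Aug 26 2023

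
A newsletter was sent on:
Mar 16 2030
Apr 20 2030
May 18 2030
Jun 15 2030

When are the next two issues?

Gaps: 35, 28, 28 days — a mix of 28 and 35. Every date is a Saturday.
Each is the 3rd Saturday of its month.
3rd Saturday of July 2030: Jul 20 2030.
3rd Saturday of August 2030: Aug 17 2030.

Jul 20 2030, Aug 17 2030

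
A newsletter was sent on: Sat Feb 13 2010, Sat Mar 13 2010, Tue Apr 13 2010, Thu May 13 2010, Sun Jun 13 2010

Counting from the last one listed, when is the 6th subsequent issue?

Each date is the 13th; the gaps (28, 31, 30, 31) track the month lengths.
The rule is the 13th of each month.
July 2010: Tue Jul 13 2010.
Next: August 2010 → Fri Aug 13 2010.
Next: September 2010 → Mon Sep 13 2010.
October 2010: Wed Oct 13 2010.
Next: November 2010 → Sat Nov 13 2010.
December 2010: Mon Dec 13 2010.

Mon Dec 13 2010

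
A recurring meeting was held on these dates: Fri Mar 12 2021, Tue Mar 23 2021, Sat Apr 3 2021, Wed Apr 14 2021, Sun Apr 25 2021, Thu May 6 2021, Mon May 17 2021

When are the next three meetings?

Every event comes 11 days after the last (11, 11, 11, 11, 11, 11).
Mon May 17 2021 + 11 days = Fri May 28 2021.
Fri May 28 2021 + 11 days = Tue Jun 8 2021.
Tue Jun 8 2021 + 11 days = Sat Jun 19 2021.

Fri May 28 2021, Tue Jun 8 2021, Sat Jun 19 2021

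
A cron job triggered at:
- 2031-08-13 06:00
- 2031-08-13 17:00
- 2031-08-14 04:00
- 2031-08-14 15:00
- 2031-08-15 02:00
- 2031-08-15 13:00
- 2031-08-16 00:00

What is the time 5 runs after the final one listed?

Spacing: 11, 11, 11, 11, 11, 11 h — constant 11 h.
2031-08-16 00:00 + 11 h = 2031-08-16 11:00.
2031-08-16 11:00 + 11 h = 2031-08-16 22:00.
2031-08-16 22:00 + 11 h = 2031-08-17 09:00.
2031-08-17 09:00 + 11 h = 2031-08-17 20:00.
2031-08-17 20:00 + 11 h = 2031-08-18 07:00.

2031-08-18 07:00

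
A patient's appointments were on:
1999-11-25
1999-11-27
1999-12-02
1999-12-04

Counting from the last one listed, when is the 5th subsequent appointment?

1999-12-23

The gap pattern 2, 5, 2 repeats every 2 events.
These are the Thursdays and Saturdays of each week.
The following Thursday is 1999-12-09.
The following Saturday is 1999-12-11.
The following Thursday is 1999-12-16.
The following Saturday is 1999-12-18.
Next Thursday: 1999-12-23.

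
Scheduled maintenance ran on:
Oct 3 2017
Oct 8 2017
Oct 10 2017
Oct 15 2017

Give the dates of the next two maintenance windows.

Gaps: 5, 2, 5 days — not constant, but cyclic with period 2.
The events fall on every Tuesday and Sunday.
Next Tuesday: Oct 17 2017.
Next Sunday: Oct 22 2017.

Oct 17 2017, Oct 22 2017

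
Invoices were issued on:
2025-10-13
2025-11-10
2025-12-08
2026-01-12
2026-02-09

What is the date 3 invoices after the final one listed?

All dates are Mondays, 28, 28, 35, 28 days apart.
Specifically, the 2nd Monday of each month.
2nd Monday of March 2026: 2026-03-09.
April 2026 — 2nd Monday is 2026-04-13.
May 2026 — 2nd Monday is 2026-05-11.

2026-05-11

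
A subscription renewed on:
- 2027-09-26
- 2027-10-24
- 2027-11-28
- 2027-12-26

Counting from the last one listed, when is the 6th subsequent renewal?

Gaps: 28, 35, 28 days — a mix of 28 and 35. Every date is a Sunday.
Each is the 4th Sunday of its month.
January 2028 — 4th Sunday is 2028-01-23.
4th Sunday of February 2028: 2028-02-27.
March 2028 — 4th Sunday is 2028-03-26.
April 2028 — 4th Sunday is 2028-04-23.
May 2028 — 4th Sunday is 2028-05-28.
4th Sunday of June 2028: 2028-06-25.

2028-06-25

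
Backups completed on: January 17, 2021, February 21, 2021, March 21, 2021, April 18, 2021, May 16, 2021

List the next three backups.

June 20, 2021; July 18, 2021; August 15, 2021

These are Sundays at 28- or 35-day spacing (35, 28, 28, 28).
The pattern: 3rd Sunday of the month.
June 2021 — 3rd Sunday is June 20, 2021.
3rd Sunday of July 2021: July 18, 2021.
August 2021 — 3rd Sunday is August 15, 2021.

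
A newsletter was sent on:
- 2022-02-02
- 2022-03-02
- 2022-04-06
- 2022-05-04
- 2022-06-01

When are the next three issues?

2022-07-06, 2022-08-03, 2022-09-07

All dates are Wednesdays, 28, 35, 28, 28 days apart.
Specifically, the 1st Wednesday of each month.
July 2022 — 1st Wednesday is 2022-07-06.
August 2022 — 1st Wednesday is 2022-08-03.
September 2022 — 1st Wednesday is 2022-09-07.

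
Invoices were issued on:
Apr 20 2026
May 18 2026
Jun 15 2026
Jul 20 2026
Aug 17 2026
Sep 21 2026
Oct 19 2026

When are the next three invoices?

These are Mondays at 28- or 35-day spacing (28, 28, 35, 28, 35, 28).
The pattern: 3rd Monday of the month.
November 2026 — 3rd Monday is Nov 16 2026.
December 2026 — 3rd Monday is Dec 21 2026.
January 2027 — 3rd Monday is Jan 18 2027.

Nov 16 2026, Dec 21 2026, Jan 18 2027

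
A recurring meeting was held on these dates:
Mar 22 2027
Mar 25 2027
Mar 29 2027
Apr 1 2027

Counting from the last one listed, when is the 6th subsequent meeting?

Apr 22 2027

The gap pattern 3, 4, 3 repeats every 2 events.
These are the Mondays and Thursdays of each week.
The following Monday is Apr 5 2027.
Next Thursday: Apr 8 2027.
The following Monday is Apr 12 2027.
Next Thursday: Apr 15 2027.
The following Monday is Apr 19 2027.
The following Thursday is Apr 22 2027.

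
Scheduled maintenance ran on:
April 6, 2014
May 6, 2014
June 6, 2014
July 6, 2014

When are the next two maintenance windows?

Gaps: 30, 31, 30 days — not constant. Every event is on the 6th of the month.
Pattern: the 6th of each month.
Next: August 2014 → August 6, 2014.
September 2014: September 6, 2014.

August 6, 2014; September 6, 2014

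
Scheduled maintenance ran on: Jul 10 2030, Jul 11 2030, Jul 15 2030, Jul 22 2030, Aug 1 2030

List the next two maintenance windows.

The spacing grows by 3 each time: 1, 4, 7, 10 days.
Next gap: 13 days. Aug 1 2030 + 13 days = Aug 14 2030.
Next gap: 16 days. Aug 14 2030 + 16 days = Aug 30 2030.

Aug 14 2030, Aug 30 2030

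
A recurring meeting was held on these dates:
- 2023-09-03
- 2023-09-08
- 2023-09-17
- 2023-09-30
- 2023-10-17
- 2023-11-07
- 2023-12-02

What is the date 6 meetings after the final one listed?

Intervals are 5, 9, 13, 17, 21, 25 days — an arithmetic progression with common difference 4.
Next gap: 29 days. 2023-12-02 + 29 days = 2023-12-31.
Next gap: 33 days. 2023-12-31 + 33 days = 2024-02-02.
Next gap: 37 days. 2024-02-02 + 37 days = 2024-03-10.
Next gap: 41 days. 2024-03-10 + 41 days = 2024-04-20.
Next gap: 45 days. 2024-04-20 + 45 days = 2024-06-04.
Next gap: 49 days. 2024-06-04 + 49 days = 2024-07-23.

2024-07-23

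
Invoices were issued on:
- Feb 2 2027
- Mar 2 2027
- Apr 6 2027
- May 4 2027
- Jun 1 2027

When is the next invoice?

Jul 6 2027

All dates are Tuesdays, 28, 35, 28, 28 days apart.
Specifically, the 1st Tuesday of each month.
July 2027 — 1st Tuesday is Jul 6 2027.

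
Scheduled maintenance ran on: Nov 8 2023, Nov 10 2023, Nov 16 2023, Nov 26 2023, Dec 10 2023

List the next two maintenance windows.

The spacing grows by 4 each time: 2, 6, 10, 14 days.
Next gap: 18 days. Dec 10 2023 + 18 days = Dec 28 2023.
Next gap: 22 days. Dec 28 2023 + 22 days = Jan 19 2024.

Dec 28 2023, Jan 19 2024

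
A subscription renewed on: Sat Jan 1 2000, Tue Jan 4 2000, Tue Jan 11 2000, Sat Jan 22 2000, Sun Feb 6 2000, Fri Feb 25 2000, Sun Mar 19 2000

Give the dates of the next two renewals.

Sat Apr 15 2000, Tue May 16 2000

The spacing grows by 4 each time: 3, 7, 11, 15, 19, 23 days.
Next gap: 27 days. Sun Mar 19 2000 + 27 days = Sat Apr 15 2000.
Next gap: 31 days. Sat Apr 15 2000 + 31 days = Tue May 16 2000.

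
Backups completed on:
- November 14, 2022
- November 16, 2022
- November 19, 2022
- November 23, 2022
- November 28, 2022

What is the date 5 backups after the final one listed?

Gaps: 2, 3, 4, 5 days — each gap is 1 larger than the previous one.
Next gap: 6 days. November 28, 2022 + 6 days = December 4, 2022.
Next gap: 7 days. December 4, 2022 + 7 days = December 11, 2022.
Next gap: 8 days. December 11, 2022 + 8 days = December 19, 2022.
Next gap: 9 days. December 19, 2022 + 9 days = December 28, 2022.
Next gap: 10 days. December 28, 2022 + 10 days = January 7, 2023.

January 7, 2023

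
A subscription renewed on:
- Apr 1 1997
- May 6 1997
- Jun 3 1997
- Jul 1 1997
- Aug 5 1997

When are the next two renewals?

Sep 2 1997, Oct 7 1997

All dates are Tuesdays, 35, 28, 28, 35 days apart.
Specifically, the 1st Tuesday of each month.
1st Tuesday of September 1997: Sep 2 1997.
October 1997 — 1st Tuesday is Oct 7 1997.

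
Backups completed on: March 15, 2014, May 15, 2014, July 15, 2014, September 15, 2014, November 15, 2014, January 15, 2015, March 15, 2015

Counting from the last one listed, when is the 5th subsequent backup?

January 15, 2016

Gaps: 61, 61, 62, 61, 61, 59 days — not constant. Every event is on the 15th of the month.
Pattern: the 15th of every 2 months.
Next: May 2015 → May 15, 2015.
July 2015: July 15, 2015.
Next: September 2015 → September 15, 2015.
November 2015: November 15, 2015.
January 2016: January 15, 2016.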